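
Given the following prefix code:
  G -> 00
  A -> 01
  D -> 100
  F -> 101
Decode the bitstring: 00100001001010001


Decoding step by step:
Bits 00 -> G
Bits 100 -> D
Bits 00 -> G
Bits 100 -> D
Bits 101 -> F
Bits 00 -> G
Bits 01 -> A


Decoded message: GDGDFGA


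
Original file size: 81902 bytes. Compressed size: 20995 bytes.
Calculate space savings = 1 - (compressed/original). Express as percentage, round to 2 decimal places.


ratio = compressed/original = 20995/81902 = 0.256343
savings = 1 - ratio = 1 - 0.256343 = 0.743657
as a percentage: 0.743657 * 100 = 74.37%

Space savings = 1 - 20995/81902 = 74.37%


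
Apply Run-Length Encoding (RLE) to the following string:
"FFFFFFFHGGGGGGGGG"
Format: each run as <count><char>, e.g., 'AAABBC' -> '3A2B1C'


Scanning runs left to right:
  i=0: run of 'F' x 7 -> '7F'
  i=7: run of 'H' x 1 -> '1H'
  i=8: run of 'G' x 9 -> '9G'

RLE = 7F1H9G


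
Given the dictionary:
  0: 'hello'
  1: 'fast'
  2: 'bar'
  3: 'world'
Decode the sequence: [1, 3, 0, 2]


Look up each index in the dictionary:
  1 -> 'fast'
  3 -> 'world'
  0 -> 'hello'
  2 -> 'bar'

Decoded: "fast world hello bar"


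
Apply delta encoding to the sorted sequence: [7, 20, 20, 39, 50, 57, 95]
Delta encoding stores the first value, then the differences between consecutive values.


First value: 7
Deltas:
  20 - 7 = 13
  20 - 20 = 0
  39 - 20 = 19
  50 - 39 = 11
  57 - 50 = 7
  95 - 57 = 38


Delta encoded: [7, 13, 0, 19, 11, 7, 38]


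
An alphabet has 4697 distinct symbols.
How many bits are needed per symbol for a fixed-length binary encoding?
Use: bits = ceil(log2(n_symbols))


log2(4697) = 12.1975
Bracket: 2^12 = 4096 < 4697 <= 2^13 = 8192
So ceil(log2(4697)) = 13

bits = ceil(log2(4697)) = ceil(12.1975) = 13 bits


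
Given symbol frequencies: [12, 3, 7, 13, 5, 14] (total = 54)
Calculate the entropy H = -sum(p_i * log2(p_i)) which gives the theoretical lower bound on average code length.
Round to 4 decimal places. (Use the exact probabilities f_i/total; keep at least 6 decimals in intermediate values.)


Per-symbol terms -p_i * log2(p_i) with p_i = f_i/54:
  p = 12/54 = 0.222222: log2(p) = -2.169925, -p*log2(p) = 0.482206
  p = 3/54 = 0.055556: log2(p) = -4.169925, -p*log2(p) = 0.231663
  p = 7/54 = 0.129630: log2(p) = -2.947533, -p*log2(p) = 0.382088
  p = 13/54 = 0.240741: log2(p) = -2.054448, -p*log2(p) = 0.494589
  p = 5/54 = 0.092593: log2(p) = -3.432959, -p*log2(p) = 0.317867
  p = 14/54 = 0.259259: log2(p) = -1.947533, -p*log2(p) = 0.504916
H = 0.482206 + 0.231663 + 0.382088 + 0.494589 + 0.317867 + 0.504916 = 2.413329

H = 2.4133 bits/symbol


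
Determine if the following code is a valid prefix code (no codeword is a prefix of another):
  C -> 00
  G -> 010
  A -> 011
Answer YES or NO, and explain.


Checking each pair (does one codeword prefix another?):
  C='00' vs G='010': no prefix
  C='00' vs A='011': no prefix
  G='010' vs C='00': no prefix
  G='010' vs A='011': no prefix
  A='011' vs C='00': no prefix
  A='011' vs G='010': no prefix
No violation found over all pairs.

YES -- this is a valid prefix code. No codeword is a prefix of any other codeword.


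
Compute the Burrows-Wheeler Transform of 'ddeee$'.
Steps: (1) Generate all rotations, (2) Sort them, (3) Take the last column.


Rotations (sorted):
  0: $ddeee -> last char: e
  1: ddeee$ -> last char: $
  2: deee$d -> last char: d
  3: e$ddee -> last char: e
  4: ee$dde -> last char: e
  5: eee$dd -> last char: d


BWT = e$deed


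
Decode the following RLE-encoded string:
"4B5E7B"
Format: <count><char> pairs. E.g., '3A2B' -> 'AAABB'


Expanding each <count><char> pair:
  4B -> 'BBBB'
  5E -> 'EEEEE'
  7B -> 'BBBBBBB'

Decoded = BBBBEEEEEBBBBBBB


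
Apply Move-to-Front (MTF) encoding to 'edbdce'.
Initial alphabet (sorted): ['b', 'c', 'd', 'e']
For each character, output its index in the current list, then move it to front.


MTF encoding:
'e': index 3 in ['b', 'c', 'd', 'e'] -> ['e', 'b', 'c', 'd']
'd': index 3 in ['e', 'b', 'c', 'd'] -> ['d', 'e', 'b', 'c']
'b': index 2 in ['d', 'e', 'b', 'c'] -> ['b', 'd', 'e', 'c']
'd': index 1 in ['b', 'd', 'e', 'c'] -> ['d', 'b', 'e', 'c']
'c': index 3 in ['d', 'b', 'e', 'c'] -> ['c', 'd', 'b', 'e']
'e': index 3 in ['c', 'd', 'b', 'e'] -> ['e', 'c', 'd', 'b']


Output: [3, 3, 2, 1, 3, 3]


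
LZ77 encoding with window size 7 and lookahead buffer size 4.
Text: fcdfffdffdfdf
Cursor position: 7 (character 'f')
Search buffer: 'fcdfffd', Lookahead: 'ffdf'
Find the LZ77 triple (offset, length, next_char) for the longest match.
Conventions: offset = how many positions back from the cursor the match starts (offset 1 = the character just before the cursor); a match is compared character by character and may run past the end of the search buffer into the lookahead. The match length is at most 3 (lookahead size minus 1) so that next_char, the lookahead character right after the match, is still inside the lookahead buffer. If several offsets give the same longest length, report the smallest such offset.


Try each offset into the search buffer:
  offset=1 (pos 6, char 'd'): match length 0
  offset=2 (pos 5, char 'f'): match length 1
  offset=3 (pos 4, char 'f'): match length 3
  offset=4 (pos 3, char 'f'): match length 2
  offset=5 (pos 2, char 'd'): match length 0
  offset=6 (pos 1, char 'c'): match length 0
  offset=7 (pos 0, char 'f'): match length 1
Longest match has length 3 at offset 3.
next_char = character at position 7 + 3 = 10 -> 'f'

Best match: offset=3, length=3 (matching 'ffd' starting at position 4)
LZ77 triple: (3, 3, 'f')


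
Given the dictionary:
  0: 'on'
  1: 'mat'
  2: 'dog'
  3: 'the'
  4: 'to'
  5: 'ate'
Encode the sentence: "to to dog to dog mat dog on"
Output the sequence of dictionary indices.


Look up each word in the dictionary:
  'to' -> 4
  'to' -> 4
  'dog' -> 2
  'to' -> 4
  'dog' -> 2
  'mat' -> 1
  'dog' -> 2
  'on' -> 0

Encoded: [4, 4, 2, 4, 2, 1, 2, 0]


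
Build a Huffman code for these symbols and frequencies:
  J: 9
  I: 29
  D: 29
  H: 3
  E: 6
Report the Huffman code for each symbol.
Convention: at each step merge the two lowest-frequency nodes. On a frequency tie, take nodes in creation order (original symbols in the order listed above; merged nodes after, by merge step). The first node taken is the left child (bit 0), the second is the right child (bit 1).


Huffman tree construction:
Step 1: Merge H(3) + E(6) = 9
Step 2: Merge J(9) + (H+E)(9) = 18
Step 3: Merge (J+(H+E))(18) + I(29) = 47
Step 4: Merge D(29) + ((J+(H+E))+I)(47) = 76
Read each symbol's code off the tree from the root (left child = 0, right child = 1).

Codes:
  J: 100 (length 3)
  I: 11 (length 2)
  D: 0 (length 1)
  H: 1010 (length 4)
  E: 1011 (length 4)
Average code length: 150/76 = 1.9737 bits/symbol


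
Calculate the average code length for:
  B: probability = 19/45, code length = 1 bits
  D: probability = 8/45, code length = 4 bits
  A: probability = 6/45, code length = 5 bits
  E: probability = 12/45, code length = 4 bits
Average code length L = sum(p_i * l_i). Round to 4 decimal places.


Weighted contributions p_i * l_i:
  B: (19/45) * 1 = 19/45
  D: (8/45) * 4 = 32/45
  A: (6/45) * 5 = 30/45
  E: (12/45) * 4 = 48/45
Sum = (19 + 32 + 30 + 48)/45 = 129/45

L = 129/45 = 2.8667 bits/symbol


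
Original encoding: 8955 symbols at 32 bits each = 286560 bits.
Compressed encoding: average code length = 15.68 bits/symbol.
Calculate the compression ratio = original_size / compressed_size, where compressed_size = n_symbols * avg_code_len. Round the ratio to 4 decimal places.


original_size = n_symbols * orig_bits = 8955 * 32 = 286560 bits
compressed_size = n_symbols * avg_code_len = 8955 * 15.68 = 140414.4 bits
ratio = original_size / compressed_size = 286560 / 140414.4 = 2.0408

Compression ratio = 2.0408


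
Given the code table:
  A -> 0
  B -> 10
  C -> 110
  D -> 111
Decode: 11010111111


Decoding:
110 -> C
10 -> B
111 -> D
111 -> D


Result: CBDD


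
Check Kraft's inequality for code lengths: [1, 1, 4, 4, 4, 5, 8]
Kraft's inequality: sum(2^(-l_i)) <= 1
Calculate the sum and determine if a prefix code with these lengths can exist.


Sum = 2^(-1) + 2^(-1) + 2^(-4) + 2^(-4) + 2^(-4) + 2^(-5) + 2^(-8)
    = 0.5 + 0.5 + 0.0625 + 0.0625 + 0.0625 + 0.03125 + 0.00390625
    = 313/256 = 1.22265625
Since 1.22265625 > 1, Kraft's inequality is NOT satisfied.
A prefix code with these lengths CANNOT exist.

Kraft sum = 1.22265625. Not satisfied.


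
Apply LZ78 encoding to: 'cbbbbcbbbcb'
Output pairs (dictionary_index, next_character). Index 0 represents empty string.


LZ78 encoding steps:
Dictionary: {0: ''}
Step 1: w='' (idx 0), next='c' -> output (0, 'c'), add 'c' as idx 1
Step 2: w='' (idx 0), next='b' -> output (0, 'b'), add 'b' as idx 2
Step 3: w='b' (idx 2), next='b' -> output (2, 'b'), add 'bb' as idx 3
Step 4: w='b' (idx 2), next='c' -> output (2, 'c'), add 'bc' as idx 4
Step 5: w='bb' (idx 3), next='b' -> output (3, 'b'), add 'bbb' as idx 5
Step 6: w='c' (idx 1), next='b' -> output (1, 'b'), add 'cb' as idx 6


Encoded: [(0, 'c'), (0, 'b'), (2, 'b'), (2, 'c'), (3, 'b'), (1, 'b')]


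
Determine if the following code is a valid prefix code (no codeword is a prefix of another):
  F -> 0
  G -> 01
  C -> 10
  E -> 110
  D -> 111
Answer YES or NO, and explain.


Checking each pair (does one codeword prefix another?):
  F='0' vs G='01': prefix -- VIOLATION

NO -- this is NOT a valid prefix code. F (0) is a prefix of G (01).


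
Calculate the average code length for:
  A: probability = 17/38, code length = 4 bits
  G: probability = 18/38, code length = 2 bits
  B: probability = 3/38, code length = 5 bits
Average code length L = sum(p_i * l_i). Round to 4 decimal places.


Weighted contributions p_i * l_i:
  A: (17/38) * 4 = 68/38
  G: (18/38) * 2 = 36/38
  B: (3/38) * 5 = 15/38
Sum = (68 + 36 + 15)/38 = 119/38

L = 119/38 = 3.1316 bits/symbol


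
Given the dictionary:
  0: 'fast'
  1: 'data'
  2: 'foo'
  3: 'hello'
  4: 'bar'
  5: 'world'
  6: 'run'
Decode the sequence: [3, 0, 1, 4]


Look up each index in the dictionary:
  3 -> 'hello'
  0 -> 'fast'
  1 -> 'data'
  4 -> 'bar'

Decoded: "hello fast data bar"


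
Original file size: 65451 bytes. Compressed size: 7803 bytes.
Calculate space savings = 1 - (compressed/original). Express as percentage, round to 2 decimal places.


ratio = compressed/original = 7803/65451 = 0.119219
savings = 1 - ratio = 1 - 0.119219 = 0.880781
as a percentage: 0.880781 * 100 = 88.08%

Space savings = 1 - 7803/65451 = 88.08%


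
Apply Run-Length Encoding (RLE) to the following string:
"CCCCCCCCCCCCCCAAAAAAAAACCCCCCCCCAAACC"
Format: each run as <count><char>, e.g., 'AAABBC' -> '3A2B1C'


Scanning runs left to right:
  i=0: run of 'C' x 14 -> '14C'
  i=14: run of 'A' x 9 -> '9A'
  i=23: run of 'C' x 9 -> '9C'
  i=32: run of 'A' x 3 -> '3A'
  i=35: run of 'C' x 2 -> '2C'

RLE = 14C9A9C3A2C


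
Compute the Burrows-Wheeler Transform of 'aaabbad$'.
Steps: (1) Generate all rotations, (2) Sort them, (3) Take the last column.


Rotations (sorted):
  0: $aaabbad -> last char: d
  1: aaabbad$ -> last char: $
  2: aabbad$a -> last char: a
  3: abbad$aa -> last char: a
  4: ad$aaabb -> last char: b
  5: bad$aaab -> last char: b
  6: bbad$aaa -> last char: a
  7: d$aaabba -> last char: a


BWT = d$aabbaa


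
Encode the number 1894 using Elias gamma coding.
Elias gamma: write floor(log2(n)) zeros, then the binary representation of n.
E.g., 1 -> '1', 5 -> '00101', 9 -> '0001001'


num_bits = floor(log2(1894)) + 1 = 11
leading_zeros = num_bits - 1 = 10
binary(1894) = 11101100110

Elias gamma(1894) = '0000000000' + '11101100110' = 000000000011101100110 (21 bits)


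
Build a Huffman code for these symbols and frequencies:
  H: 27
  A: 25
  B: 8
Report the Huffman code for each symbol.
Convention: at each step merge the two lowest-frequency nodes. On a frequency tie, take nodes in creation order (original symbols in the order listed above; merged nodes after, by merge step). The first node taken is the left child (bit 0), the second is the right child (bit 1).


Huffman tree construction:
Step 1: Merge B(8) + A(25) = 33
Step 2: Merge H(27) + (B+A)(33) = 60
Read each symbol's code off the tree from the root (left child = 0, right child = 1).

Codes:
  H: 0 (length 1)
  A: 11 (length 2)
  B: 10 (length 2)
Average code length: 93/60 = 1.5500 bits/symbol


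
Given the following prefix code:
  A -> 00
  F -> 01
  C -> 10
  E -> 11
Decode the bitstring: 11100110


Decoding step by step:
Bits 11 -> E
Bits 10 -> C
Bits 01 -> F
Bits 10 -> C


Decoded message: ECFC


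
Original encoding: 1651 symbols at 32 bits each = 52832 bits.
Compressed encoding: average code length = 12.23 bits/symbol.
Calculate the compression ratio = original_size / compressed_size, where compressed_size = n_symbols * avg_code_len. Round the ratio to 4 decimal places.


original_size = n_symbols * orig_bits = 1651 * 32 = 52832 bits
compressed_size = n_symbols * avg_code_len = 1651 * 12.23 = 20191.73 bits
ratio = original_size / compressed_size = 52832 / 20191.73 = 2.6165

Compression ratio = 2.6165


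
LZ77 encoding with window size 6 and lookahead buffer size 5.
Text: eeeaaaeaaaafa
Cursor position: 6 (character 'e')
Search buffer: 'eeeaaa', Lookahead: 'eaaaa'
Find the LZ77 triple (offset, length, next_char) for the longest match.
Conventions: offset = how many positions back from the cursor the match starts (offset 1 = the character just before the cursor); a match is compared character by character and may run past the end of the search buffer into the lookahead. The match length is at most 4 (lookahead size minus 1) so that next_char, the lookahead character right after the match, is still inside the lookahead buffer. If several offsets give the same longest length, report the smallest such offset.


Try each offset into the search buffer:
  offset=1 (pos 5, char 'a'): match length 0
  offset=2 (pos 4, char 'a'): match length 0
  offset=3 (pos 3, char 'a'): match length 0
  offset=4 (pos 2, char 'e'): match length 4
  offset=5 (pos 1, char 'e'): match length 1
  offset=6 (pos 0, char 'e'): match length 1
Longest match has length 4 at offset 4.
next_char = character at position 6 + 4 = 10 -> 'a'

Best match: offset=4, length=4 (matching 'eaaa' starting at position 2)
LZ77 triple: (4, 4, 'a')


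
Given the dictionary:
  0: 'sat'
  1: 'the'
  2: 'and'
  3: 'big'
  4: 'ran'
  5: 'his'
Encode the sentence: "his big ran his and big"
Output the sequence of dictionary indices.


Look up each word in the dictionary:
  'his' -> 5
  'big' -> 3
  'ran' -> 4
  'his' -> 5
  'and' -> 2
  'big' -> 3

Encoded: [5, 3, 4, 5, 2, 3]


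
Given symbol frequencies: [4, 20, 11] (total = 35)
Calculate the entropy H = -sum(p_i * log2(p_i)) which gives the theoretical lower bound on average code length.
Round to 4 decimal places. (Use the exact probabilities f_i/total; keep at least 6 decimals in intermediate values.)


Per-symbol terms -p_i * log2(p_i) with p_i = f_i/35:
  p = 4/35 = 0.114286: log2(p) = -3.129283, -p*log2(p) = 0.357632
  p = 20/35 = 0.571429: log2(p) = -0.807355, -p*log2(p) = 0.461346
  p = 11/35 = 0.314286: log2(p) = -1.669851, -p*log2(p) = 0.524810
H = 0.357632 + 0.461346 + 0.524810 = 1.343788

H = 1.3438 bits/symbol


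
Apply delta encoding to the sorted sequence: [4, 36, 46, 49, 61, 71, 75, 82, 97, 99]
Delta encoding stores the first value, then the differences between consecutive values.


First value: 4
Deltas:
  36 - 4 = 32
  46 - 36 = 10
  49 - 46 = 3
  61 - 49 = 12
  71 - 61 = 10
  75 - 71 = 4
  82 - 75 = 7
  97 - 82 = 15
  99 - 97 = 2


Delta encoded: [4, 32, 10, 3, 12, 10, 4, 7, 15, 2]


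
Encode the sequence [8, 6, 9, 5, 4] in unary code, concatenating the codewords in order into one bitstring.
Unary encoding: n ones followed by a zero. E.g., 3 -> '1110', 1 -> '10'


Encode each number as n ones followed by a terminating 0:
  8 -> 111111110 (9 bits)
  6 -> 1111110 (7 bits)
  9 -> 1111111110 (10 bits)
  5 -> 111110 (6 bits)
  4 -> 11110 (5 bits)
Total length = 9 + 7 + 10 + 6 + 5 = 37 bits.

Unary([8, 6, 9, 5, 4]) = 1111111101111110111111111011111011110 (37 bits)


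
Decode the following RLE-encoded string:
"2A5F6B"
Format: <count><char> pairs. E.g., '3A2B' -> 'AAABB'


Expanding each <count><char> pair:
  2A -> 'AA'
  5F -> 'FFFFF'
  6B -> 'BBBBBB'

Decoded = AAFFFFFBBBBBB


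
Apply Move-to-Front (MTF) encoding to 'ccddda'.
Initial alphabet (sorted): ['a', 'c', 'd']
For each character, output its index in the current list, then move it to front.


MTF encoding:
'c': index 1 in ['a', 'c', 'd'] -> ['c', 'a', 'd']
'c': index 0 in ['c', 'a', 'd'] -> ['c', 'a', 'd']
'd': index 2 in ['c', 'a', 'd'] -> ['d', 'c', 'a']
'd': index 0 in ['d', 'c', 'a'] -> ['d', 'c', 'a']
'd': index 0 in ['d', 'c', 'a'] -> ['d', 'c', 'a']
'a': index 2 in ['d', 'c', 'a'] -> ['a', 'd', 'c']


Output: [1, 0, 2, 0, 0, 2]


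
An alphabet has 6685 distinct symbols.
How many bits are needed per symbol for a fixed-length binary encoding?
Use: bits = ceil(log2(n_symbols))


log2(6685) = 12.7067
Bracket: 2^12 = 4096 < 6685 <= 2^13 = 8192
So ceil(log2(6685)) = 13

bits = ceil(log2(6685)) = ceil(12.7067) = 13 bits


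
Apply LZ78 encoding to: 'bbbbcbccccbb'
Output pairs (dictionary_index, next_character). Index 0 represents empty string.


LZ78 encoding steps:
Dictionary: {0: ''}
Step 1: w='' (idx 0), next='b' -> output (0, 'b'), add 'b' as idx 1
Step 2: w='b' (idx 1), next='b' -> output (1, 'b'), add 'bb' as idx 2
Step 3: w='b' (idx 1), next='c' -> output (1, 'c'), add 'bc' as idx 3
Step 4: w='bc' (idx 3), next='c' -> output (3, 'c'), add 'bcc' as idx 4
Step 5: w='' (idx 0), next='c' -> output (0, 'c'), add 'c' as idx 5
Step 6: w='c' (idx 5), next='b' -> output (5, 'b'), add 'cb' as idx 6
Step 7: w='b' (idx 1), end of input -> output (1, '')


Encoded: [(0, 'b'), (1, 'b'), (1, 'c'), (3, 'c'), (0, 'c'), (5, 'b'), (1, '')]


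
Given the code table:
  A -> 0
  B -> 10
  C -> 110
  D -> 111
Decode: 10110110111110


Decoding:
10 -> B
110 -> C
110 -> C
111 -> D
110 -> C


Result: BCCDC


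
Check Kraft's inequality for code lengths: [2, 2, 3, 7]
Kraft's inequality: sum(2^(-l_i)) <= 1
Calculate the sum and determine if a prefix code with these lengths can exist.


Sum = 2^(-2) + 2^(-2) + 2^(-3) + 2^(-7)
    = 0.25 + 0.25 + 0.125 + 0.0078125
    = 81/128 = 0.6328125
Since 0.6328125 <= 1, Kraft's inequality IS satisfied.
A prefix code with these lengths CAN exist.

Kraft sum = 0.6328125. Satisfied.


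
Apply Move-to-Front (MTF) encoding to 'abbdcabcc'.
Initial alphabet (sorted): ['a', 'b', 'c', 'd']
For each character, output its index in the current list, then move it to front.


MTF encoding:
'a': index 0 in ['a', 'b', 'c', 'd'] -> ['a', 'b', 'c', 'd']
'b': index 1 in ['a', 'b', 'c', 'd'] -> ['b', 'a', 'c', 'd']
'b': index 0 in ['b', 'a', 'c', 'd'] -> ['b', 'a', 'c', 'd']
'd': index 3 in ['b', 'a', 'c', 'd'] -> ['d', 'b', 'a', 'c']
'c': index 3 in ['d', 'b', 'a', 'c'] -> ['c', 'd', 'b', 'a']
'a': index 3 in ['c', 'd', 'b', 'a'] -> ['a', 'c', 'd', 'b']
'b': index 3 in ['a', 'c', 'd', 'b'] -> ['b', 'a', 'c', 'd']
'c': index 2 in ['b', 'a', 'c', 'd'] -> ['c', 'b', 'a', 'd']
'c': index 0 in ['c', 'b', 'a', 'd'] -> ['c', 'b', 'a', 'd']


Output: [0, 1, 0, 3, 3, 3, 3, 2, 0]


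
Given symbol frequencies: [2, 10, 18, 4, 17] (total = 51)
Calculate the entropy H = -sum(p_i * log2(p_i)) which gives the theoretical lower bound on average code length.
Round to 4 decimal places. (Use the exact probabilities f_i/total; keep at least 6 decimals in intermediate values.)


Per-symbol terms -p_i * log2(p_i) with p_i = f_i/51:
  p = 2/51 = 0.039216: log2(p) = -4.672425, -p*log2(p) = 0.183232
  p = 10/51 = 0.196078: log2(p) = -2.350497, -p*log2(p) = 0.460882
  p = 18/51 = 0.352941: log2(p) = -1.502500, -p*log2(p) = 0.530294
  p = 4/51 = 0.078431: log2(p) = -3.672425, -p*log2(p) = 0.288033
  p = 17/51 = 0.333333: log2(p) = -1.584963, -p*log2(p) = 0.528321
H = 0.183232 + 0.460882 + 0.530294 + 0.288033 + 0.528321 = 1.990762

H = 1.9908 bits/symbol


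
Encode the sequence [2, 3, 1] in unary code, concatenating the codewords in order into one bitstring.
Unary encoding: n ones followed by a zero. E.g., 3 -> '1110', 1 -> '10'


Encode each number as n ones followed by a terminating 0:
  2 -> 110 (3 bits)
  3 -> 1110 (4 bits)
  1 -> 10 (2 bits)
Total length = 3 + 4 + 2 = 9 bits.

Unary([2, 3, 1]) = 110111010 (9 bits)


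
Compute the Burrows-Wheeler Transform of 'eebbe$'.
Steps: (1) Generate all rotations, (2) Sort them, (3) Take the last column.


Rotations (sorted):
  0: $eebbe -> last char: e
  1: bbe$ee -> last char: e
  2: be$eeb -> last char: b
  3: e$eebb -> last char: b
  4: ebbe$e -> last char: e
  5: eebbe$ -> last char: $


BWT = eebbe$


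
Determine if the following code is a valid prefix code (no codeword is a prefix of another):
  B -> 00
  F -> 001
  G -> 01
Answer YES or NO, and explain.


Checking each pair (does one codeword prefix another?):
  B='00' vs F='001': prefix -- VIOLATION

NO -- this is NOT a valid prefix code. B (00) is a prefix of F (001).


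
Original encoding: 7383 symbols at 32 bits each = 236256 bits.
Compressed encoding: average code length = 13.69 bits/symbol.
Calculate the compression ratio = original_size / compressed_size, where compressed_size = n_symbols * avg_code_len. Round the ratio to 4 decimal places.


original_size = n_symbols * orig_bits = 7383 * 32 = 236256 bits
compressed_size = n_symbols * avg_code_len = 7383 * 13.69 = 101073.27 bits
ratio = original_size / compressed_size = 236256 / 101073.27 = 2.3375

Compression ratio = 2.3375


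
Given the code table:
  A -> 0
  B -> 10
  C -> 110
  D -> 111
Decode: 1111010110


Decoding:
111 -> D
10 -> B
10 -> B
110 -> C


Result: DBBC


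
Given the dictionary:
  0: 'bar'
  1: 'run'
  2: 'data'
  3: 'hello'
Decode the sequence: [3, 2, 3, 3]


Look up each index in the dictionary:
  3 -> 'hello'
  2 -> 'data'
  3 -> 'hello'
  3 -> 'hello'

Decoded: "hello data hello hello"


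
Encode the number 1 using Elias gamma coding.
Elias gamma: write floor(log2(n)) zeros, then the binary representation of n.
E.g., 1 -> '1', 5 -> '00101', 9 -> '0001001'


num_bits = floor(log2(1)) + 1 = 1
leading_zeros = num_bits - 1 = 0
binary(1) = 1

Elias gamma(1) = '' + '1' = 1 (1 bits)


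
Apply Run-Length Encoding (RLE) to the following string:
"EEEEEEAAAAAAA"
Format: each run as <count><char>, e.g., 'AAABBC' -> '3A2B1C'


Scanning runs left to right:
  i=0: run of 'E' x 6 -> '6E'
  i=6: run of 'A' x 7 -> '7A'

RLE = 6E7A


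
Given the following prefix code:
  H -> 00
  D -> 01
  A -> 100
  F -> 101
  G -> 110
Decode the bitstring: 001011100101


Decoding step by step:
Bits 00 -> H
Bits 101 -> F
Bits 110 -> G
Bits 01 -> D
Bits 01 -> D


Decoded message: HFGDD


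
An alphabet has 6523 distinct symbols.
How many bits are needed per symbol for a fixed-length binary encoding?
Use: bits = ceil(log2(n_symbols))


log2(6523) = 12.6713
Bracket: 2^12 = 4096 < 6523 <= 2^13 = 8192
So ceil(log2(6523)) = 13

bits = ceil(log2(6523)) = ceil(12.6713) = 13 bits


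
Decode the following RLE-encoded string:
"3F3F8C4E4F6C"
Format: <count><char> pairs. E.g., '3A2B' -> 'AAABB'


Expanding each <count><char> pair:
  3F -> 'FFF'
  3F -> 'FFF'
  8C -> 'CCCCCCCC'
  4E -> 'EEEE'
  4F -> 'FFFF'
  6C -> 'CCCCCC'

Decoded = FFFFFFCCCCCCCCEEEEFFFFCCCCCC


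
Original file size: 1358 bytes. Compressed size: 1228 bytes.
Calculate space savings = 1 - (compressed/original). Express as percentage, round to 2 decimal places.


ratio = compressed/original = 1228/1358 = 0.904271
savings = 1 - ratio = 1 - 0.904271 = 0.095729
as a percentage: 0.095729 * 100 = 9.57%

Space savings = 1 - 1228/1358 = 9.57%


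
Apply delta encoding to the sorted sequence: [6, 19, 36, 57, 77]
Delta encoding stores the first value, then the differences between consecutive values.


First value: 6
Deltas:
  19 - 6 = 13
  36 - 19 = 17
  57 - 36 = 21
  77 - 57 = 20


Delta encoded: [6, 13, 17, 21, 20]


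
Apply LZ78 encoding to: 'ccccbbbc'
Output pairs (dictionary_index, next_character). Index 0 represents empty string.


LZ78 encoding steps:
Dictionary: {0: ''}
Step 1: w='' (idx 0), next='c' -> output (0, 'c'), add 'c' as idx 1
Step 2: w='c' (idx 1), next='c' -> output (1, 'c'), add 'cc' as idx 2
Step 3: w='c' (idx 1), next='b' -> output (1, 'b'), add 'cb' as idx 3
Step 4: w='' (idx 0), next='b' -> output (0, 'b'), add 'b' as idx 4
Step 5: w='b' (idx 4), next='c' -> output (4, 'c'), add 'bc' as idx 5


Encoded: [(0, 'c'), (1, 'c'), (1, 'b'), (0, 'b'), (4, 'c')]


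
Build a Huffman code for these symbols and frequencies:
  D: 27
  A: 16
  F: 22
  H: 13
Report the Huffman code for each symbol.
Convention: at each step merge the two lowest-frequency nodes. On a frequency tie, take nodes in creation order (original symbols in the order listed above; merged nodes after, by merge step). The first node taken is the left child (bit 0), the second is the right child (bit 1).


Huffman tree construction:
Step 1: Merge H(13) + A(16) = 29
Step 2: Merge F(22) + D(27) = 49
Step 3: Merge (H+A)(29) + (F+D)(49) = 78
Read each symbol's code off the tree from the root (left child = 0, right child = 1).

Codes:
  D: 11 (length 2)
  A: 01 (length 2)
  F: 10 (length 2)
  H: 00 (length 2)
Average code length: 156/78 = 2.0000 bits/symbol


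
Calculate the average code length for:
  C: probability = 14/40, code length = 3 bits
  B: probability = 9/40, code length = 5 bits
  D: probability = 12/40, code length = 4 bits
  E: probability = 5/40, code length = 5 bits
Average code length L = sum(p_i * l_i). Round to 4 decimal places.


Weighted contributions p_i * l_i:
  C: (14/40) * 3 = 42/40
  B: (9/40) * 5 = 45/40
  D: (12/40) * 4 = 48/40
  E: (5/40) * 5 = 25/40
Sum = (42 + 45 + 48 + 25)/40 = 160/40

L = 160/40 = 4.0000 bits/symbol


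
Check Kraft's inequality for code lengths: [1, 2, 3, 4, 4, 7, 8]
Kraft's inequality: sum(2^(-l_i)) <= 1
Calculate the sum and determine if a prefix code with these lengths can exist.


Sum = 2^(-1) + 2^(-2) + 2^(-3) + 2^(-4) + 2^(-4) + 2^(-7) + 2^(-8)
    = 0.5 + 0.25 + 0.125 + 0.0625 + 0.0625 + 0.0078125 + 0.00390625
    = 259/256 = 1.01171875
Since 1.01171875 > 1, Kraft's inequality is NOT satisfied.
A prefix code with these lengths CANNOT exist.

Kraft sum = 1.01171875. Not satisfied.


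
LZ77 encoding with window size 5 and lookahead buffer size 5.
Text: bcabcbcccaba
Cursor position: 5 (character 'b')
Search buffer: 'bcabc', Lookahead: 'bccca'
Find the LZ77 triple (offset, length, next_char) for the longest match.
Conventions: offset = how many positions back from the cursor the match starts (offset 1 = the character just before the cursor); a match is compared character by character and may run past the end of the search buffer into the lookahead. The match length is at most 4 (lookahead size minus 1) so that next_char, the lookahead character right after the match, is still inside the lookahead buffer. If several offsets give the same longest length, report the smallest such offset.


Try each offset into the search buffer:
  offset=1 (pos 4, char 'c'): match length 0
  offset=2 (pos 3, char 'b'): match length 2
  offset=3 (pos 2, char 'a'): match length 0
  offset=4 (pos 1, char 'c'): match length 0
  offset=5 (pos 0, char 'b'): match length 2
Longest match has length 2, found at offsets 2, 5; take the smallest, offset 2.
next_char = character at position 5 + 2 = 7 -> 'c'

Best match: offset=2, length=2 (matching 'bc' starting at position 3)
LZ77 triple: (2, 2, 'c')


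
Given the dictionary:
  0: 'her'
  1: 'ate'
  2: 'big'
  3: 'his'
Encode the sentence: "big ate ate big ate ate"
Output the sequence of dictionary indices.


Look up each word in the dictionary:
  'big' -> 2
  'ate' -> 1
  'ate' -> 1
  'big' -> 2
  'ate' -> 1
  'ate' -> 1

Encoded: [2, 1, 1, 2, 1, 1]


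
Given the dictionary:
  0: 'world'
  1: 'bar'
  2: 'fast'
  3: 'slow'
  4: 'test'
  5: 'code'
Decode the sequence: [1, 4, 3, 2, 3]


Look up each index in the dictionary:
  1 -> 'bar'
  4 -> 'test'
  3 -> 'slow'
  2 -> 'fast'
  3 -> 'slow'

Decoded: "bar test slow fast slow"


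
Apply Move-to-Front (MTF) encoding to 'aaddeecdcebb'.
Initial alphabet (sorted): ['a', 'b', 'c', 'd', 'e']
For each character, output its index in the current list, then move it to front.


MTF encoding:
'a': index 0 in ['a', 'b', 'c', 'd', 'e'] -> ['a', 'b', 'c', 'd', 'e']
'a': index 0 in ['a', 'b', 'c', 'd', 'e'] -> ['a', 'b', 'c', 'd', 'e']
'd': index 3 in ['a', 'b', 'c', 'd', 'e'] -> ['d', 'a', 'b', 'c', 'e']
'd': index 0 in ['d', 'a', 'b', 'c', 'e'] -> ['d', 'a', 'b', 'c', 'e']
'e': index 4 in ['d', 'a', 'b', 'c', 'e'] -> ['e', 'd', 'a', 'b', 'c']
'e': index 0 in ['e', 'd', 'a', 'b', 'c'] -> ['e', 'd', 'a', 'b', 'c']
'c': index 4 in ['e', 'd', 'a', 'b', 'c'] -> ['c', 'e', 'd', 'a', 'b']
'd': index 2 in ['c', 'e', 'd', 'a', 'b'] -> ['d', 'c', 'e', 'a', 'b']
'c': index 1 in ['d', 'c', 'e', 'a', 'b'] -> ['c', 'd', 'e', 'a', 'b']
'e': index 2 in ['c', 'd', 'e', 'a', 'b'] -> ['e', 'c', 'd', 'a', 'b']
'b': index 4 in ['e', 'c', 'd', 'a', 'b'] -> ['b', 'e', 'c', 'd', 'a']
'b': index 0 in ['b', 'e', 'c', 'd', 'a'] -> ['b', 'e', 'c', 'd', 'a']


Output: [0, 0, 3, 0, 4, 0, 4, 2, 1, 2, 4, 0]


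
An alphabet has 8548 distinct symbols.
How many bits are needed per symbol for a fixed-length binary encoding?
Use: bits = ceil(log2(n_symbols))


log2(8548) = 13.0614
Bracket: 2^13 = 8192 < 8548 <= 2^14 = 16384
So ceil(log2(8548)) = 14

bits = ceil(log2(8548)) = ceil(13.0614) = 14 bits


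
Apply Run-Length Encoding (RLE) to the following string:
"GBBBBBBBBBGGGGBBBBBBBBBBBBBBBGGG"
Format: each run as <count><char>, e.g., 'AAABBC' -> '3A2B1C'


Scanning runs left to right:
  i=0: run of 'G' x 1 -> '1G'
  i=1: run of 'B' x 9 -> '9B'
  i=10: run of 'G' x 4 -> '4G'
  i=14: run of 'B' x 15 -> '15B'
  i=29: run of 'G' x 3 -> '3G'

RLE = 1G9B4G15B3G


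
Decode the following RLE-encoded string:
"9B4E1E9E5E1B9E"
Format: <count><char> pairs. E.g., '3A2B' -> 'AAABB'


Expanding each <count><char> pair:
  9B -> 'BBBBBBBBB'
  4E -> 'EEEE'
  1E -> 'E'
  9E -> 'EEEEEEEEE'
  5E -> 'EEEEE'
  1B -> 'B'
  9E -> 'EEEEEEEEE'

Decoded = BBBBBBBBBEEEEEEEEEEEEEEEEEEEBEEEEEEEEE


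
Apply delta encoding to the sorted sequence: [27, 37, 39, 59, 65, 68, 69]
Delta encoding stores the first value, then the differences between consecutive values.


First value: 27
Deltas:
  37 - 27 = 10
  39 - 37 = 2
  59 - 39 = 20
  65 - 59 = 6
  68 - 65 = 3
  69 - 68 = 1


Delta encoded: [27, 10, 2, 20, 6, 3, 1]


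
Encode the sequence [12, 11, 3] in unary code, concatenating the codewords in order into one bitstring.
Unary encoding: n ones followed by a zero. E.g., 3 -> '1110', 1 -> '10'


Encode each number as n ones followed by a terminating 0:
  12 -> 1111111111110 (13 bits)
  11 -> 111111111110 (12 bits)
  3 -> 1110 (4 bits)
Total length = 13 + 12 + 4 = 29 bits.

Unary([12, 11, 3]) = 11111111111101111111111101110 (29 bits)


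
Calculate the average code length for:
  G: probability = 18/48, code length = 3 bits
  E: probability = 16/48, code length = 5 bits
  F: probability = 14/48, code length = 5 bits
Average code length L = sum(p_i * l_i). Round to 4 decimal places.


Weighted contributions p_i * l_i:
  G: (18/48) * 3 = 54/48
  E: (16/48) * 5 = 80/48
  F: (14/48) * 5 = 70/48
Sum = (54 + 80 + 70)/48 = 204/48

L = 204/48 = 4.2500 bits/symbol


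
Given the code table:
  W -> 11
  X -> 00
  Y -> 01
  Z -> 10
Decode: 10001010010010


Decoding:
10 -> Z
00 -> X
10 -> Z
10 -> Z
01 -> Y
00 -> X
10 -> Z


Result: ZXZZYXZ


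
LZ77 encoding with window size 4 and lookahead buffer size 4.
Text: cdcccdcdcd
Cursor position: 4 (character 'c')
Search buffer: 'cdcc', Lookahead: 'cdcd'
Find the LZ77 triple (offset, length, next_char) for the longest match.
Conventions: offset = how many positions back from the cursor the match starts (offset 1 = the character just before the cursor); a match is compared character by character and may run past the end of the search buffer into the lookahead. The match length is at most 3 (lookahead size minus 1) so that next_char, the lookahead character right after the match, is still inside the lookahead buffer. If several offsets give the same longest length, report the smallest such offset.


Try each offset into the search buffer:
  offset=1 (pos 3, char 'c'): match length 1
  offset=2 (pos 2, char 'c'): match length 1
  offset=3 (pos 1, char 'd'): match length 0
  offset=4 (pos 0, char 'c'): match length 3
Longest match has length 3 at offset 4.
next_char = character at position 4 + 3 = 7 -> 'd'

Best match: offset=4, length=3 (matching 'cdc' starting at position 0)
LZ77 triple: (4, 3, 'd')


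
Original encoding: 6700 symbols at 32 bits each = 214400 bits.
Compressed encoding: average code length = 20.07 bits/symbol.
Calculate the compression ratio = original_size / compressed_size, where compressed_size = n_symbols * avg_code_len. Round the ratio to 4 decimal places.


original_size = n_symbols * orig_bits = 6700 * 32 = 214400 bits
compressed_size = n_symbols * avg_code_len = 6700 * 20.07 = 134469.0 bits
ratio = original_size / compressed_size = 214400 / 134469.0 = 1.5944

Compression ratio = 1.5944


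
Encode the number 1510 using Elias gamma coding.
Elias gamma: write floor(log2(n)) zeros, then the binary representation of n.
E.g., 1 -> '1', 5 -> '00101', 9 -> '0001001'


num_bits = floor(log2(1510)) + 1 = 11
leading_zeros = num_bits - 1 = 10
binary(1510) = 10111100110

Elias gamma(1510) = '0000000000' + '10111100110' = 000000000010111100110 (21 bits)


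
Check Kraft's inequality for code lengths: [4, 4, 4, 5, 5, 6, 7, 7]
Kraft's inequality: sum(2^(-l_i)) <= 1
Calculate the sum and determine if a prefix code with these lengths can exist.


Sum = 2^(-4) + 2^(-4) + 2^(-4) + 2^(-5) + 2^(-5) + 2^(-6) + 2^(-7) + 2^(-7)
    = 0.0625 + 0.0625 + 0.0625 + 0.03125 + 0.03125 + 0.015625 + 0.0078125 + 0.0078125
    = 36/128 = 0.28125
Since 0.28125 <= 1, Kraft's inequality IS satisfied.
A prefix code with these lengths CAN exist.

Kraft sum = 0.28125. Satisfied.


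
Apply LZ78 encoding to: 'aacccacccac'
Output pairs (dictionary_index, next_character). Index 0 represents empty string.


LZ78 encoding steps:
Dictionary: {0: ''}
Step 1: w='' (idx 0), next='a' -> output (0, 'a'), add 'a' as idx 1
Step 2: w='a' (idx 1), next='c' -> output (1, 'c'), add 'ac' as idx 2
Step 3: w='' (idx 0), next='c' -> output (0, 'c'), add 'c' as idx 3
Step 4: w='c' (idx 3), next='a' -> output (3, 'a'), add 'ca' as idx 4
Step 5: w='c' (idx 3), next='c' -> output (3, 'c'), add 'cc' as idx 5
Step 6: w='ca' (idx 4), next='c' -> output (4, 'c'), add 'cac' as idx 6


Encoded: [(0, 'a'), (1, 'c'), (0, 'c'), (3, 'a'), (3, 'c'), (4, 'c')]


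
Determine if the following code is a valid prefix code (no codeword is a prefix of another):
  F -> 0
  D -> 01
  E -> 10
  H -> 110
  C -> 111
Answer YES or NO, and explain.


Checking each pair (does one codeword prefix another?):
  F='0' vs D='01': prefix -- VIOLATION

NO -- this is NOT a valid prefix code. F (0) is a prefix of D (01).


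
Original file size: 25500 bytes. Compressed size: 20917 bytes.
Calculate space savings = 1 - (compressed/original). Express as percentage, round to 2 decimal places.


ratio = compressed/original = 20917/25500 = 0.820275
savings = 1 - ratio = 1 - 0.820275 = 0.179725
as a percentage: 0.179725 * 100 = 17.97%

Space savings = 1 - 20917/25500 = 17.97%


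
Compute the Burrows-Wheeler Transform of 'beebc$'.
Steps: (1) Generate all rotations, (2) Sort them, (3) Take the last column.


Rotations (sorted):
  0: $beebc -> last char: c
  1: bc$bee -> last char: e
  2: beebc$ -> last char: $
  3: c$beeb -> last char: b
  4: ebc$be -> last char: e
  5: eebc$b -> last char: b


BWT = ce$beb


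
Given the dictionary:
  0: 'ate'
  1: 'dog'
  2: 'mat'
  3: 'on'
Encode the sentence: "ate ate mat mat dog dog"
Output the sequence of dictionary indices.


Look up each word in the dictionary:
  'ate' -> 0
  'ate' -> 0
  'mat' -> 2
  'mat' -> 2
  'dog' -> 1
  'dog' -> 1

Encoded: [0, 0, 2, 2, 1, 1]


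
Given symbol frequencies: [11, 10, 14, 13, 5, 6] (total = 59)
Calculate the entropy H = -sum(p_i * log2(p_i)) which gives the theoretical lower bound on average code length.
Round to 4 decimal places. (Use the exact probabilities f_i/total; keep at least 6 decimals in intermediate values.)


Per-symbol terms -p_i * log2(p_i) with p_i = f_i/59:
  p = 11/59 = 0.186441: log2(p) = -2.423211, -p*log2(p) = 0.451785
  p = 10/59 = 0.169492: log2(p) = -2.560715, -p*log2(p) = 0.434019
  p = 14/59 = 0.237288: log2(p) = -2.075288, -p*log2(p) = 0.492441
  p = 13/59 = 0.220339: log2(p) = -2.182203, -p*log2(p) = 0.480824
  p = 5/59 = 0.084746: log2(p) = -3.560715, -p*log2(p) = 0.301756
  p = 6/59 = 0.101695: log2(p) = -3.297681, -p*log2(p) = 0.335357
H = 0.451785 + 0.434019 + 0.492441 + 0.480824 + 0.301756 + 0.335357 = 2.496182

H = 2.4962 bits/symbol


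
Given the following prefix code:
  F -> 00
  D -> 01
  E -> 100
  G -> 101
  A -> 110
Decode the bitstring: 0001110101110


Decoding step by step:
Bits 00 -> F
Bits 01 -> D
Bits 110 -> A
Bits 101 -> G
Bits 110 -> A


Decoded message: FDAGA


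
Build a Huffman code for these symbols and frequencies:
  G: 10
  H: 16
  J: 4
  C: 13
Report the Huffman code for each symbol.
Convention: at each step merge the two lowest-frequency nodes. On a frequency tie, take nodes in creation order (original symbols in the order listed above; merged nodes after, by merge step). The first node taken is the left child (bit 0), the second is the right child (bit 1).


Huffman tree construction:
Step 1: Merge J(4) + G(10) = 14
Step 2: Merge C(13) + (J+G)(14) = 27
Step 3: Merge H(16) + (C+(J+G))(27) = 43
Read each symbol's code off the tree from the root (left child = 0, right child = 1).

Codes:
  G: 111 (length 3)
  H: 0 (length 1)
  J: 110 (length 3)
  C: 10 (length 2)
Average code length: 84/43 = 1.9535 bits/symbol


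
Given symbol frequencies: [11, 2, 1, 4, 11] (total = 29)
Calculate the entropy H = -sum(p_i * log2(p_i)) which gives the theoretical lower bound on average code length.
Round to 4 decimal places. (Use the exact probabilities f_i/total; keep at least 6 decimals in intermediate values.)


Per-symbol terms -p_i * log2(p_i) with p_i = f_i/29:
  p = 11/29 = 0.379310: log2(p) = -1.398549, -p*log2(p) = 0.530484
  p = 2/29 = 0.068966: log2(p) = -3.857981, -p*log2(p) = 0.266068
  p = 1/29 = 0.034483: log2(p) = -4.857981, -p*log2(p) = 0.167517
  p = 4/29 = 0.137931: log2(p) = -2.857981, -p*log2(p) = 0.394204
  p = 11/29 = 0.379310: log2(p) = -1.398549, -p*log2(p) = 0.530484
H = 0.530484 + 0.266068 + 0.167517 + 0.394204 + 0.530484 = 1.888757

H = 1.8888 bits/symbol


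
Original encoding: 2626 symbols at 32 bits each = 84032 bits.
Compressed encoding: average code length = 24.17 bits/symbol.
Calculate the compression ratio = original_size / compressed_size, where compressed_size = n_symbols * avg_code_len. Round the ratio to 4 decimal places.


original_size = n_symbols * orig_bits = 2626 * 32 = 84032 bits
compressed_size = n_symbols * avg_code_len = 2626 * 24.17 = 63470.42 bits
ratio = original_size / compressed_size = 84032 / 63470.42 = 1.324

Compression ratio = 1.324


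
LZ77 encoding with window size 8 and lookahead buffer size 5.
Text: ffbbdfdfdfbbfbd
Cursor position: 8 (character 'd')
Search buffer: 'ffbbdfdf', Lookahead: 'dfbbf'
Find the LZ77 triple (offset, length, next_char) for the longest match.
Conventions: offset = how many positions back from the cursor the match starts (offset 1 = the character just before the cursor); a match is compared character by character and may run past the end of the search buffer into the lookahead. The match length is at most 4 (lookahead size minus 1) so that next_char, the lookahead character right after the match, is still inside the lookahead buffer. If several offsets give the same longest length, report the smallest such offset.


Try each offset into the search buffer:
  offset=1 (pos 7, char 'f'): match length 0
  offset=2 (pos 6, char 'd'): match length 2
  offset=3 (pos 5, char 'f'): match length 0
  offset=4 (pos 4, char 'd'): match length 2
  offset=5 (pos 3, char 'b'): match length 0
  offset=6 (pos 2, char 'b'): match length 0
  offset=7 (pos 1, char 'f'): match length 0
  offset=8 (pos 0, char 'f'): match length 0
Longest match has length 2, found at offsets 2, 4; take the smallest, offset 2.
next_char = character at position 8 + 2 = 10 -> 'b'

Best match: offset=2, length=2 (matching 'df' starting at position 6)
LZ77 triple: (2, 2, 'b')
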